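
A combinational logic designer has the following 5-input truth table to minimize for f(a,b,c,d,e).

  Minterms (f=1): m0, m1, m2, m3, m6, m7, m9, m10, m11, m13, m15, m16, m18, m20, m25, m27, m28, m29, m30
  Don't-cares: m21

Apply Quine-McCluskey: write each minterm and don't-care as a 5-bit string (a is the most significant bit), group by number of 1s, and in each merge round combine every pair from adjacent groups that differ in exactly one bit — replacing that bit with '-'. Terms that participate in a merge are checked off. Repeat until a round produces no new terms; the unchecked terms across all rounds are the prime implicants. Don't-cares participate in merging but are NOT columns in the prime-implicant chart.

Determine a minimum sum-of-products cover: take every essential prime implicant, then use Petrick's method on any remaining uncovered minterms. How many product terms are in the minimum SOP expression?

8

size-2^0 implicants → 00000(✓)  00001(✓)  00010(✓)  00011(✓)  00110(✓)  00111(✓)  01001(✓)  01010(✓)  01011(✓)  01101(✓)  01111(✓)  10000(✓)  10010(✓)  10100(✓)  10101(✓)  11001(✓)  11011(✓)  11100(✓)  11101(✓)  11110(✓)
size-2^1 implicants → -0000(✓)  -0010(✓)  -1001(✓)  -1011(✓)  -1101(✓)  0-001(✓)  0-010(✓)  0-011(✓)  0-111(✓)  00-10(✓)  00-11(✓)  000-0(✓)  000-1(✓)  0000-(✓)  0001-(✓)  0011-(✓)  01-01(✓)  01-11(✓)  010-1(✓)  0101-(✓)  011-1(✓)  1-100(✓)  1-101(✓)  10-00  100-0(✓)  1010-(✓)  11-01(✓)  110-1(✓)  111-0  1110-(✓)
size-2^2 implicants → -00-0  -1-01  -10-1  0--11  0-0-1  0-01-  00-1-  000--  01--1  1-10-
Unchecked terms (primes): -00-0, -1-01, -10-1, 0--11, 0-0-1, 0-01-, 00-1-, 000--, 01--1, 1-10-, 10-00, 111-0
Minterm coverage:
  m0 ⊆ -00-0,000--
  m1 ⊆ 0-0-1,000--
  m2 ⊆ -00-0,0-01-,00-1-,000--
  m3 ⊆ 0--11,0-0-1,0-01-,00-1-,000--
  m6 ⊆ 00-1- [E]
  m7 ⊆ 0--11,00-1-
  m9 ⊆ -1-01,-10-1,0-0-1,01--1
  m10 ⊆ 0-01- [E]
  m11 ⊆ -10-1,0--11,0-0-1,0-01-,01--1
  m13 ⊆ -1-01,01--1
  m15 ⊆ 0--11,01--1
  m16 ⊆ -00-0,10-00
  m18 ⊆ -00-0 [E]
  m20 ⊆ 1-10-,10-00
  m25 ⊆ -1-01,-10-1
  m27 ⊆ -10-1 [E]
  m28 ⊆ 1-10-,111-0
  m29 ⊆ -1-01,1-10-
  m30 ⊆ 111-0 [E]
E = {-00-0, -10-1, 0-01-, 00-1-, 111-0}
Petrick residual → 0-0-1, 01--1, 1-10-
Cover = b'c'e' + bc'e + a'c'e + a'c'd + a'b'd + a'be + acd' + abce'  |cover|=8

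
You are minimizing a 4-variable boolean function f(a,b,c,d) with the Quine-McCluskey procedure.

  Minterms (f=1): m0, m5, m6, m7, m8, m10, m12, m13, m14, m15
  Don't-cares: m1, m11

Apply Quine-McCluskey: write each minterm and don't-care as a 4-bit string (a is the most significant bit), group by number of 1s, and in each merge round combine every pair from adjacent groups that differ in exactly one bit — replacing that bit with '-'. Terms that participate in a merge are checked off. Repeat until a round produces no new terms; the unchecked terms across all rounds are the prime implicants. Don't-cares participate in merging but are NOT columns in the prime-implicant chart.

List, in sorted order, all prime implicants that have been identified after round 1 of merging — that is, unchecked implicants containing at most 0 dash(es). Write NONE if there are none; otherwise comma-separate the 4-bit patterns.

[col 0] 0000*, 0001*, 0101*, 0110*, 0111*, 1000*, 1010*, 1011*, 1100*, 1101*, 1110*, 1111*
[col 1] -000, -101*, -110*, -111*, 0-01, 000-, 01-1*, 011-*, 1-00*, 1-10*, 1-11*, 10-0*, 101-*, 11-0*, 11-1*, 110-*, 111-*
[col 2] -1-1, -11-, 1--0, 1-1-, 11--
Prime implicants: -000, -1-1, -11-, 0-01, 000-, 1--0, 1-1-, 11--

NONE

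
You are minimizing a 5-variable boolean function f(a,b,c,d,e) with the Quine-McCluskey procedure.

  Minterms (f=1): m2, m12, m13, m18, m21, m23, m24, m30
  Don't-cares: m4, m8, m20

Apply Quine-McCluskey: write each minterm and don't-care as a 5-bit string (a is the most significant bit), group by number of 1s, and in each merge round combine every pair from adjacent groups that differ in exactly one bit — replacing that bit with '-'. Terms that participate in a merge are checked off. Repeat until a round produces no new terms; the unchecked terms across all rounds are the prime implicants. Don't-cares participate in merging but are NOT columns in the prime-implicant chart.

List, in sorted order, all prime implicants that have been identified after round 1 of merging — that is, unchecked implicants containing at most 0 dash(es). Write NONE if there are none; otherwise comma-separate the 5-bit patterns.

[col 0] 00010*, 00100*, 01000*, 01100*, 01101*, 10010*, 10100*, 10101*, 10111*, 11000*, 11110
[col 1] -0010, -0100, -1000, 0-100, 01-00, 0110-, 101-1, 1010-
Prime implicants: -0010, -0100, -1000, 0-100, 01-00, 0110-, 101-1, 1010-, 11110

11110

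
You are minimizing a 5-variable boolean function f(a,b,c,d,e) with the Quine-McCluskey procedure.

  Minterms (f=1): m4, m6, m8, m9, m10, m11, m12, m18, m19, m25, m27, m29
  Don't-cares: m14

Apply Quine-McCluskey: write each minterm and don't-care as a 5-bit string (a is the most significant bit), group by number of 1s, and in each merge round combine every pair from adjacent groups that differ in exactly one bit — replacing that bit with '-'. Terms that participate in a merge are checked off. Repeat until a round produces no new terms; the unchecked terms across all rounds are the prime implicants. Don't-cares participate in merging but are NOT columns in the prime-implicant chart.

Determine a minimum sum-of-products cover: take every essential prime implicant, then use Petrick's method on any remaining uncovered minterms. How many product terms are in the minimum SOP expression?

5

[col 0] 00100*, 00110*, 01000*, 01001*, 01010*, 01011*, 01100*, 01110*, 10010*, 10011*, 11001*, 11011*, 11101*
[col 1] -1001*, -1011*, 0-100*, 0-110*, 001-0*, 01-00*, 01-10*, 010-0*, 010-1*, 0100-*, 0101-*, 011-0*, 1-011, 1001-, 11-01, 110-1*
[col 2] -10-1, 0-1-0, 01--0, 010--
Prime implicants: -10-1, 0-1-0, 01--0, 010--, 1-011, 1001-, 11-01
PI chart (minterm → PIs covering it):
  4 | 0-1-0  (sole → essential)
  6 | 0-1-0  (sole → essential)
  8 | 01--0,010--
  9 | -10-1,010--
  10 | 01--0,010--
  11 | -10-1,010--
  12 | 0-1-0,01--0
  18 | 1001-  (sole → essential)
  19 | 1-011,1001-
  25 | -10-1,11-01
  27 | -10-1,1-011
  29 | 11-01  (sole → essential)
Essential prime implicants: 0-1-0, 1001-, 11-01
Petrick residual → -10-1, 01--0
Minimum SOP uses 5 PIs: bc'e + a'ce' + a'be' + ab'c'd + abd'e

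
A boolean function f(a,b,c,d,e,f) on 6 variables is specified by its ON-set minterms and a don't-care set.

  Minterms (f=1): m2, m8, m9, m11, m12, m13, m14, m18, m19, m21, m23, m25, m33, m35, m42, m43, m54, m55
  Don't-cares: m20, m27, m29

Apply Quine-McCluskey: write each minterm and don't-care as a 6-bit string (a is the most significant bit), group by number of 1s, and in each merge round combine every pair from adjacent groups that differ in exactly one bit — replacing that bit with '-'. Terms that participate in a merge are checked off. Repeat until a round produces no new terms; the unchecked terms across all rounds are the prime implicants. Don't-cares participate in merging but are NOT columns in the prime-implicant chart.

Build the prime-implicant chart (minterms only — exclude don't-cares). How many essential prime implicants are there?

6

[col 0] 000010*, 001000*, 001001*, 001011*, 001100*, 001101*, 001110*, 010010*, 010011*, 010100*, 010101*, 010111*, 011001*, 011011*, 011101*, 100001*, 100011*, 101010*, 101011*, 110110*, 110111*
[col 1] -01011, -10111, 0-0010, 0-1001*, 0-1011*, 0-1101*, 001-00*, 001-01*, 0010-1*, 00100-*, 0011-0, 00110-*, 01-011, 01-101, 010-11, 01001-, 0101-1, 01010-, 011-01*, 0110-1*, 10-011, 1000-1, 10101-, 11011-
[col 2] 0-1-01, 0-10-1, 001-0-
Prime implicants: -01011, -10111, 0-0010, 0-1-01, 0-10-1, 001-0-, 0011-0, 01-011, 01-101, 010-11, 01001-, 0101-1, 01010-, 10-011, 1000-1, 10101-, 11011-
PI chart (minterm → PIs covering it):
  2 | 0-0010  (sole → essential)
  8 | 001-0-  (sole → essential)
  9 | 0-1-01,0-10-1,001-0-
  11 | -01011,0-10-1
  12 | 001-0-,0011-0
  13 | 0-1-01,001-0-
  14 | 0011-0  (sole → essential)
  18 | 0-0010,01001-
  19 | 01-011,010-11,01001-
  21 | 01-101,0101-1,01010-
  23 | -10111,010-11,0101-1
  25 | 0-1-01,0-10-1
  33 | 1000-1  (sole → essential)
  35 | 10-011,1000-1
  42 | 10101-  (sole → essential)
  43 | -01011,10-011,10101-
  54 | 11011-  (sole → essential)
  55 | -10111,11011-
Essential prime implicants: 0-0010, 001-0-, 0011-0, 1000-1, 10101-, 11011-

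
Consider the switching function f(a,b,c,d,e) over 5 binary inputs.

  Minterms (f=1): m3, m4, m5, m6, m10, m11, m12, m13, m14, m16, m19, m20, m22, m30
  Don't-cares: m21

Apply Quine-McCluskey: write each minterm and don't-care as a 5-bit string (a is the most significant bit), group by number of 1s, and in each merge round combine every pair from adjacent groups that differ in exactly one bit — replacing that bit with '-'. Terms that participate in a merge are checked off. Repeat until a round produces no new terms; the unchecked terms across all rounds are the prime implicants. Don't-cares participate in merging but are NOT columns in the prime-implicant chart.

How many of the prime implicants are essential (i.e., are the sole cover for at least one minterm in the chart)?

[col 0] 00011*, 00100*, 00101*, 00110*, 01010*, 01011*, 01100*, 01101*, 01110*, 10000*, 10011*, 10100*, 10101*, 10110*, 11110*
[col 1] -0011, -0100*, -0101*, -0110*, -1110*, 0-011, 0-100*, 0-101*, 0-110*, 001-0*, 0010-*, 01-10, 0101-, 011-0*, 0110-*, 1-110*, 10-00, 101-0*, 1010-*
[col 2] --110, -01-0, -010-, 0-1-0, 0-10-
Prime implicants: --110, -0011, -01-0, -010-, 0-011, 0-1-0, 0-10-, 01-10, 0101-, 10-00
PI chart (minterm → PIs covering it):
  3 | -0011,0-011
  4 | -01-0,-010-,0-1-0,0-10-
  5 | -010-,0-10-
  6 | --110,-01-0,0-1-0
  10 | 01-10,0101-
  11 | 0-011,0101-
  12 | 0-1-0,0-10-
  13 | 0-10-  (sole → essential)
  14 | --110,0-1-0,01-10
  16 | 10-00  (sole → essential)
  19 | -0011  (sole → essential)
  20 | -01-0,-010-,10-00
  22 | --110,-01-0
  30 | --110  (sole → essential)
Essential prime implicants: --110, -0011, 0-10-, 10-00

4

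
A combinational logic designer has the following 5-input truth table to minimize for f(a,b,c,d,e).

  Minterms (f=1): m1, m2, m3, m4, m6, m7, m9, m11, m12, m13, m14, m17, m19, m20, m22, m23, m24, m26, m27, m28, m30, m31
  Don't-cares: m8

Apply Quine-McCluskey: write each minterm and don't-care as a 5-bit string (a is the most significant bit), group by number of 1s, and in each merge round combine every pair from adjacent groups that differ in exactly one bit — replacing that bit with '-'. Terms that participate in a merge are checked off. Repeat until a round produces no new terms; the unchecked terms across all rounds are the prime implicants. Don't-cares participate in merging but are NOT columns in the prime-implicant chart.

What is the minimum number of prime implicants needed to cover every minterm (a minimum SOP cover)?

[col 0] 00001*, 00010*, 00011*, 00100*, 00110*, 00111*, 01000*, 01001*, 01011*, 01100*, 01101*, 01110*, 10001*, 10011*, 10100*, 10110*, 10111*, 11000*, 11010*, 11011*, 11100*, 11110*, 11111*
[col 1] -0001*, -0011*, -0100*, -0110*, -0111*, -1000*, -1011*, -1100*, -1110*, 0-001*, 0-011*, 0-100*, 0-110*, 00-10*, 00-11*, 000-1*, 0001-*, 001-0*, 0011-*, 01-00*, 01-01*, 010-1*, 0100-*, 011-0*, 0110-*, 1-011*, 1-100*, 1-110*, 1-111*, 10-11*, 100-1*, 101-0*, 1011-*, 11-00*, 11-10*, 11-11*, 110-0*, 1101-*, 111-0*, 1111-*
[col 2] --011, --100*, --110*, -0-11, -00-1, -01-0*, -011-, -1-00, -11-0*, 0-0-1, 0-1-0*, 00-1-, 01-0-, 1--11, 1-1-0*, 1-11-, 11--0, 11-1-
[col 3] --1-0
Prime implicants: --011, --1-0, -0-11, -00-1, -011-, -1-00, 0-0-1, 00-1-, 01-0-, 1--11, 1-11-, 11--0, 11-1-
PI chart (minterm → PIs covering it):
  1 | -00-1,0-0-1
  2 | 00-1-  (sole → essential)
  3 | --011,-0-11,-00-1,0-0-1,00-1-
  4 | --1-0  (sole → essential)
  6 | --1-0,-011-,00-1-
  7 | -0-11,-011-,00-1-
  9 | 0-0-1,01-0-
  11 | --011,0-0-1
  12 | --1-0,-1-00,01-0-
  13 | 01-0-  (sole → essential)
  14 | --1-0  (sole → essential)
  17 | -00-1  (sole → essential)
  19 | --011,-0-11,-00-1,1--11
  20 | --1-0  (sole → essential)
  22 | --1-0,-011-,1-11-
  23 | -0-11,-011-,1--11,1-11-
  24 | -1-00,11--0
  26 | 11--0,11-1-
  27 | --011,1--11,11-1-
  28 | --1-0,-1-00,11--0
  30 | --1-0,1-11-,11--0,11-1-
  31 | 1--11,1-11-,11-1-
Essential prime implicants: --1-0, -00-1, 00-1-, 01-0-
Petrick residual → --011, 1--11, 11--0
Minimum SOP uses 7 PIs: c'de + ce' + b'c'e + a'b'd + a'bd' + ade + abe'

7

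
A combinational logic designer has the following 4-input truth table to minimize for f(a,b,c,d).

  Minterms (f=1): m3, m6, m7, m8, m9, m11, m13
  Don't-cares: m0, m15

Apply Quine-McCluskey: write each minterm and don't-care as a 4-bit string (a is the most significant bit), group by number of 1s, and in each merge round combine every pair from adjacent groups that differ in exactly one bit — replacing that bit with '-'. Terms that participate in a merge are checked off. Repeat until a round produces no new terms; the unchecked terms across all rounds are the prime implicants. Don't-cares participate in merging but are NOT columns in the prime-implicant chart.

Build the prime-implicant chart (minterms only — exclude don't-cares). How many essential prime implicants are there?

3

Round 0: 0000✓ 0011✓ 0110✓ 0111✓ 1000✓ 1001✓ 1011✓ 1101✓ 1111✓
Round 1: -000 -011✓ -111✓ 0-11✓ 011- 1-01✓ 1-11✓ 10-1✓ 100- 11-1✓
Round 2: --11 1--1
PIs = {--11, -000, 011-, 1--1, 100-}
Coverage chart:
  m3: --11 ←essential
  m6: 011- ←essential
  m7: --11,011-
  m8: -000,100-
  m9: 1--1,100-
  m11: --11,1--1
  m13: 1--1 ←essential
Essential: --11, 011-, 1--1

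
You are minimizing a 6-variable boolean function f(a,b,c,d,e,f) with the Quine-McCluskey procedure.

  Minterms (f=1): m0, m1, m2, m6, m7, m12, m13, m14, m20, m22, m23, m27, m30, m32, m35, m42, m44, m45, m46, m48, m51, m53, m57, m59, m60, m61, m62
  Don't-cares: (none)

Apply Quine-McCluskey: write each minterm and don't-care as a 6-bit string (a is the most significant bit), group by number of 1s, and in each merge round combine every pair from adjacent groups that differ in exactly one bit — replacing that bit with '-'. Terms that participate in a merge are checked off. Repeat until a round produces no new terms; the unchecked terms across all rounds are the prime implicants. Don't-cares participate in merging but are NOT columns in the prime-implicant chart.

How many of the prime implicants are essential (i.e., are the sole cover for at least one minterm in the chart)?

[col 0] 000000*, 000001*, 000010*, 000110*, 000111*, 001100*, 001101*, 001110*, 010100*, 010110*, 010111*, 011011*, 011110*, 100000*, 100011*, 101010*, 101100*, 101101*, 101110*, 110000*, 110011*, 110101*, 111001*, 111011*, 111100*, 111101*, 111110*
[col 1] -00000, -01100*, -01101*, -01110*, -11011, -11110*, 0-0110*, 0-0111*, 0-1110*, 00-110*, 000-10, 0000-0, 00000-, 00011-*, 0011-0*, 00110-*, 01-110*, 0101-0, 01011-*, 1-0000, 1-0011, 1-1100*, 1-1101*, 1-1110*, 101-10, 1011-0*, 10110-*, 11-011, 11-101, 111-01, 1110-1, 1111-0*, 11110-*
[col 2] --1110, -011-0, -0110-, 0--110, 0-011-, 1-11-0, 1-110-
Prime implicants: --1110, -00000, -011-0, -0110-, -11011, 0--110, 0-011-, 000-10, 0000-0, 00000-, 0101-0, 1-0000, 1-0011, 1-11-0, 1-110-, 101-10, 11-011, 11-101, 111-01, 1110-1
PI chart (minterm → PIs covering it):
  0 | -00000,0000-0,00000-
  1 | 00000-  (sole → essential)
  2 | 000-10,0000-0
  6 | 0--110,0-011-,000-10
  7 | 0-011-  (sole → essential)
  12 | -011-0,-0110-
  13 | -0110-  (sole → essential)
  14 | --1110,-011-0,0--110
  20 | 0101-0  (sole → essential)
  22 | 0--110,0-011-,0101-0
  23 | 0-011-  (sole → essential)
  27 | -11011  (sole → essential)
  30 | --1110,0--110
  32 | -00000,1-0000
  35 | 1-0011  (sole → essential)
  42 | 101-10  (sole → essential)
  44 | -011-0,-0110-,1-11-0,1-110-
  45 | -0110-,1-110-
  46 | --1110,-011-0,1-11-0,101-10
  48 | 1-0000  (sole → essential)
  51 | 1-0011,11-011
  53 | 11-101  (sole → essential)
  57 | 111-01,1110-1
  59 | -11011,11-011,1110-1
  60 | 1-11-0,1-110-
  61 | 1-110-,11-101,111-01
  62 | --1110,1-11-0
Essential prime implicants: -0110-, -11011, 0-011-, 00000-, 0101-0, 1-0000, 1-0011, 101-10, 11-101

9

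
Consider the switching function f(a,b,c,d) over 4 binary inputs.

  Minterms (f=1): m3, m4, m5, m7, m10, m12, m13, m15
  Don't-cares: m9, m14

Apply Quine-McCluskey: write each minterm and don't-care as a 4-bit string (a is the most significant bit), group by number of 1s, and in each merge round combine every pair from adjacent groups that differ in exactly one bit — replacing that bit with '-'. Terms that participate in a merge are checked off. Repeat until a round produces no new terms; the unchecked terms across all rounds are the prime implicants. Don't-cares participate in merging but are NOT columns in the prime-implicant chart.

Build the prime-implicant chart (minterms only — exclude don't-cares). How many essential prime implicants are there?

[col 0] 0011*, 0100*, 0101*, 0111*, 1001*, 1010*, 1100*, 1101*, 1110*, 1111*
[col 1] -100*, -101*, -111*, 0-11, 01-1*, 010-*, 1-01, 1-10, 11-0*, 11-1*, 110-*, 111-*
[col 2] -1-1, -10-, 11--
Prime implicants: -1-1, -10-, 0-11, 1-01, 1-10, 11--
PI chart (minterm → PIs covering it):
  3 | 0-11  (sole → essential)
  4 | -10-  (sole → essential)
  5 | -1-1,-10-
  7 | -1-1,0-11
  10 | 1-10  (sole → essential)
  12 | -10-,11--
  13 | -1-1,-10-,1-01,11--
  15 | -1-1,11--
Essential prime implicants: -10-, 0-11, 1-10

3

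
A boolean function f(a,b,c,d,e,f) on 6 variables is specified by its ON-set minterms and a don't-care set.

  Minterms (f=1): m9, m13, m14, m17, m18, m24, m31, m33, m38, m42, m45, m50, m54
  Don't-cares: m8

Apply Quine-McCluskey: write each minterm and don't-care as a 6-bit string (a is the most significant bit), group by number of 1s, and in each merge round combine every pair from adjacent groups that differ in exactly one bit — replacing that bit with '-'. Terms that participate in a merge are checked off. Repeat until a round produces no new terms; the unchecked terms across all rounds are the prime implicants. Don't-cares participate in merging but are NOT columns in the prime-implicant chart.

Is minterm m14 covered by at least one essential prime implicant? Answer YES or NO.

size-2^0 implicants → 001000(✓)  001001(✓)  001101(✓)  001110  010001  010010(✓)  011000(✓)  011111  100001  100110(✓)  101010  101101(✓)  110010(✓)  110110(✓)
size-2^1 implicants → -01101  -10010  0-1000  001-01  00100-  1-0110  110-10
Unchecked terms (primes): -01101, -10010, 0-1000, 001-01, 00100-, 001110, 010001, 011111, 1-0110, 100001, 101010, 110-10
Minterm coverage:
  m9 ⊆ 001-01,00100-
  m13 ⊆ -01101,001-01
  m14 ⊆ 001110 [E]
  m17 ⊆ 010001 [E]
  m18 ⊆ -10010 [E]
  m24 ⊆ 0-1000 [E]
  m31 ⊆ 011111 [E]
  m33 ⊆ 100001 [E]
  m38 ⊆ 1-0110 [E]
  m42 ⊆ 101010 [E]
  m45 ⊆ -01101 [E]
  m50 ⊆ -10010,110-10
  m54 ⊆ 1-0110,110-10
E = {-01101, -10010, 0-1000, 001110, 010001, 011111, 1-0110, 100001, 101010}

YES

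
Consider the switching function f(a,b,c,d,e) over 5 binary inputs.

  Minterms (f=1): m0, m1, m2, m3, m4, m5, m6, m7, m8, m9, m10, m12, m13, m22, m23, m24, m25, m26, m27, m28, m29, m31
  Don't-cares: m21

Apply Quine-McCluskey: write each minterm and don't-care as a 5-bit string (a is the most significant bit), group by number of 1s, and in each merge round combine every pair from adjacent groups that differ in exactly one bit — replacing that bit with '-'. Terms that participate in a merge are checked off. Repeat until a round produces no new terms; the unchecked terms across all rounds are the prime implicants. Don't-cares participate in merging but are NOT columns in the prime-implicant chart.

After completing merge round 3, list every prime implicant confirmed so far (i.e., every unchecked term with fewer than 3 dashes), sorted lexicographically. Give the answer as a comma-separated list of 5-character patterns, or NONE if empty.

size-2^0 implicants → 00000(✓)  00001(✓)  00010(✓)  00011(✓)  00100(✓)  00101(✓)  00110(✓)  00111(✓)  01000(✓)  01001(✓)  01010(✓)  01100(✓)  01101(✓)  10101(✓)  10110(✓)  10111(✓)  11000(✓)  11001(✓)  11010(✓)  11011(✓)  11100(✓)  11101(✓)  11111(✓)
size-2^1 implicants → -0101(✓)  -0110(✓)  -0111(✓)  -1000(✓)  -1001(✓)  -1010(✓)  -1100(✓)  -1101(✓)  0-000(✓)  0-001(✓)  0-010(✓)  0-100(✓)  0-101(✓)  00-00(✓)  00-01(✓)  00-10(✓)  00-11(✓)  000-0(✓)  000-1(✓)  0000-(✓)  0001-(✓)  001-0(✓)  001-1(✓)  0010-(✓)  0011-(✓)  01-00(✓)  01-01(✓)  010-0(✓)  0100-(✓)  0110-(✓)  1-101(✓)  1-111(✓)  101-1(✓)  1011-(✓)  11-00(✓)  11-01(✓)  11-11(✓)  110-0(✓)  110-1(✓)  1100-(✓)  1101-(✓)  111-1(✓)  1110-(✓)
size-2^2 implicants → --101  -01-1  -011-  -1-00(✓)  -1-01(✓)  -10-0  -100-(✓)  -110-(✓)  0--00(✓)  0--01(✓)  0-0-0  0-00-(✓)  0-10-(✓)  00--0(✓)  00--1(✓)  00-0-(✓)  00-1-(✓)  000--(✓)  001--(✓)  01-0-(✓)  1-1-1  11--1  11-0-(✓)  110--
size-2^3 implicants → -1-0-  0--0-  00---
Unchecked terms (primes): --101, -01-1, -011-, -1-0-, -10-0, 0--0-, 0-0-0, 00---, 1-1-1, 11--1, 110--

--101, -01-1, -011-, -10-0, 0-0-0, 1-1-1, 11--1, 110--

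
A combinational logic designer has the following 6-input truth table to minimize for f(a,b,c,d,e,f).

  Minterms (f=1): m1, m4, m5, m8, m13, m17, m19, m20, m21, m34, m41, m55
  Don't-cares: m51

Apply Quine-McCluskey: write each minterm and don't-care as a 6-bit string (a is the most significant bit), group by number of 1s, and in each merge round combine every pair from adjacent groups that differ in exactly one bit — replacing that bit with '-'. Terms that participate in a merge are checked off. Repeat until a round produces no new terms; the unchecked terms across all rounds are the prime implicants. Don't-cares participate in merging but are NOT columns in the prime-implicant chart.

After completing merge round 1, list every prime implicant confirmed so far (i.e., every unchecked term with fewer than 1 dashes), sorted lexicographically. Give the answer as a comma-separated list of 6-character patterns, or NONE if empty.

size-2^0 implicants → 000001(✓)  000100(✓)  000101(✓)  001000  001101(✓)  010001(✓)  010011(✓)  010100(✓)  010101(✓)  100010  101001  110011(✓)  110111(✓)
size-2^1 implicants → -10011  0-0001(✓)  0-0100(✓)  0-0101(✓)  00-101  000-01(✓)  00010-(✓)  010-01(✓)  0100-1  01010-(✓)  110-11
size-2^2 implicants → 0-0-01  0-010-
Unchecked terms (primes): -10011, 0-0-01, 0-010-, 00-101, 001000, 0100-1, 100010, 101001, 110-11

001000, 100010, 101001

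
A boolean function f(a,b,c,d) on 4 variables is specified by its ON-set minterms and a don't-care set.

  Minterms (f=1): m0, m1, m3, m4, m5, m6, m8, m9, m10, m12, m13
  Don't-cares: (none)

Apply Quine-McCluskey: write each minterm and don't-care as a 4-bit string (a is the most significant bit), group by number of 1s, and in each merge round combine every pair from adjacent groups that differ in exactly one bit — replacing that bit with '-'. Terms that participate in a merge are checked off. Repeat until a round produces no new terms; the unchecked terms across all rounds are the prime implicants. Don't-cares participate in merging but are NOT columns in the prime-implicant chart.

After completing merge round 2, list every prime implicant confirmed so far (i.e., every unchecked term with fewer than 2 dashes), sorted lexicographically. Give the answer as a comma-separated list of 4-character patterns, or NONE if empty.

size-2^0 implicants → 0000(✓)  0001(✓)  0011(✓)  0100(✓)  0101(✓)  0110(✓)  1000(✓)  1001(✓)  1010(✓)  1100(✓)  1101(✓)
size-2^1 implicants → -000(✓)  -001(✓)  -100(✓)  -101(✓)  0-00(✓)  0-01(✓)  00-1  000-(✓)  01-0  010-(✓)  1-00(✓)  1-01(✓)  10-0  100-(✓)  110-(✓)
size-2^2 implicants → --00(✓)  --01(✓)  -00-(✓)  -10-(✓)  0-0-(✓)  1-0-(✓)
size-2^3 implicants → --0-
Unchecked terms (primes): --0-, 00-1, 01-0, 10-0

00-1, 01-0, 10-0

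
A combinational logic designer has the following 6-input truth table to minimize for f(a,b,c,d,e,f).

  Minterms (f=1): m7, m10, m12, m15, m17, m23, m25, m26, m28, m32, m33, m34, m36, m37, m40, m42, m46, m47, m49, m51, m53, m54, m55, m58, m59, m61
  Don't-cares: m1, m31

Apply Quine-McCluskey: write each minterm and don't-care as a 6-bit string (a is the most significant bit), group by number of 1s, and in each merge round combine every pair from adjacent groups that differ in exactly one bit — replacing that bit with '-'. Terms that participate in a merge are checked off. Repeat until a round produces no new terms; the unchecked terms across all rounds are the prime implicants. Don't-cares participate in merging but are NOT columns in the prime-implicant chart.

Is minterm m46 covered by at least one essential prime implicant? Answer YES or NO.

NO

[col 0] 000001*, 000111*, 001010*, 001100*, 001111*, 010001*, 010111*, 011001*, 011010*, 011100*, 011111*, 100000*, 100001*, 100010*, 100100*, 100101*, 101000*, 101010*, 101110*, 101111*, 110001*, 110011*, 110101*, 110110*, 110111*, 111010*, 111011*, 111101*
[col 1] -00001*, -01010*, -01111, -10001*, -10111, -11010*, 0-0001*, 0-0111*, 0-1010*, 0-1100, 0-1111*, 00-111*, 01-001, 01-111*, 1-0001*, 1-0101*, 1-1010*, 10-000*, 10-010*, 100-00*, 100-01*, 1000-0*, 10000-*, 10010-*, 101-10, 1010-0*, 10111-, 11-011, 11-101, 110-01*, 110-11*, 1100-1*, 1101-1*, 11011-, 11101-
[col 2] --0001, --1010, 0--111, 1-0-01, 10-0-0, 100-0-, 110--1
Prime implicants: --0001, --1010, -01111, -10111, 0--111, 0-1100, 01-001, 1-0-01, 10-0-0, 100-0-, 101-10, 10111-, 11-011, 11-101, 110--1, 11011-, 11101-
PI chart (minterm → PIs covering it):
  7 | 0--111  (sole → essential)
  10 | --1010  (sole → essential)
  12 | 0-1100  (sole → essential)
  15 | -01111,0--111
  17 | --0001,01-001
  23 | -10111,0--111
  25 | 01-001  (sole → essential)
  26 | --1010  (sole → essential)
  28 | 0-1100  (sole → essential)
  32 | 10-0-0,100-0-
  33 | --0001,1-0-01,100-0-
  34 | 10-0-0  (sole → essential)
  36 | 100-0-  (sole → essential)
  37 | 1-0-01,100-0-
  40 | 10-0-0  (sole → essential)
  42 | --1010,10-0-0,101-10
  46 | 101-10,10111-
  47 | -01111,10111-
  49 | --0001,1-0-01,110--1
  51 | 11-011,110--1
  53 | 1-0-01,11-101,110--1
  54 | 11011-  (sole → essential)
  55 | -10111,110--1,11011-
  58 | --1010,11101-
  59 | 11-011,11101-
  61 | 11-101  (sole → essential)
Essential prime implicants: --1010, 0--111, 0-1100, 01-001, 10-0-0, 100-0-, 11-101, 11011-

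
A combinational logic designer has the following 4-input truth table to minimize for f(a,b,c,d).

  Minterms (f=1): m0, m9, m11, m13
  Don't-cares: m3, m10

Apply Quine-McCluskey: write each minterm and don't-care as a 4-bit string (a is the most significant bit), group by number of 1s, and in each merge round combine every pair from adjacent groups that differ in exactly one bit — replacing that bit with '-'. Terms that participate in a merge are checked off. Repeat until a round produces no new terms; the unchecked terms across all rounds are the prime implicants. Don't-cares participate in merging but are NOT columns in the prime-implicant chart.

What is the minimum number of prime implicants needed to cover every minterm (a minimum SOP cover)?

3

Round 0: 0000 0011✓ 1001✓ 1010✓ 1011✓ 1101✓
Round 1: -011 1-01 10-1 101-
PIs = {-011, 0000, 1-01, 10-1, 101-}
Coverage chart:
  m0: 0000 ←essential
  m9: 1-01,10-1
  m11: -011,10-1,101-
  m13: 1-01 ←essential
Essential: 0000, 1-01
Petrick residual → -011
Min cover (3 terms): b'cd + a'b'c'd' + ac'd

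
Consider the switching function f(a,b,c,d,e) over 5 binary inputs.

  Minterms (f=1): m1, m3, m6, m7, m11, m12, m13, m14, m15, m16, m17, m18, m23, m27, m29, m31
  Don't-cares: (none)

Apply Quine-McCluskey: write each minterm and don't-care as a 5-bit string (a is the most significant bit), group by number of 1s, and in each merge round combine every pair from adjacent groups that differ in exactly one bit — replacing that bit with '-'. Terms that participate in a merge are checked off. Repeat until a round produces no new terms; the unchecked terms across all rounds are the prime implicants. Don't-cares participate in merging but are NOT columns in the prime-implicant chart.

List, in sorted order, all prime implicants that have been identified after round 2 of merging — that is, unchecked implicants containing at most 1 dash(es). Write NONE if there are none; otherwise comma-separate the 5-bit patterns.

size-2^0 implicants → 00001(✓)  00011(✓)  00110(✓)  00111(✓)  01011(✓)  01100(✓)  01101(✓)  01110(✓)  01111(✓)  10000(✓)  10001(✓)  10010(✓)  10111(✓)  11011(✓)  11101(✓)  11111(✓)
size-2^1 implicants → -0001  -0111(✓)  -1011(✓)  -1101(✓)  -1111(✓)  0-011(✓)  0-110(✓)  0-111(✓)  00-11(✓)  000-1  0011-(✓)  01-11(✓)  011-0(✓)  011-1(✓)  0110-(✓)  0111-(✓)  1-111(✓)  100-0  1000-  11-11(✓)  111-1(✓)
size-2^2 implicants → --111  -1-11  -11-1  0--11  0-11-  011--
Unchecked terms (primes): --111, -0001, -1-11, -11-1, 0--11, 0-11-, 000-1, 011--, 100-0, 1000-

-0001, 000-1, 100-0, 1000-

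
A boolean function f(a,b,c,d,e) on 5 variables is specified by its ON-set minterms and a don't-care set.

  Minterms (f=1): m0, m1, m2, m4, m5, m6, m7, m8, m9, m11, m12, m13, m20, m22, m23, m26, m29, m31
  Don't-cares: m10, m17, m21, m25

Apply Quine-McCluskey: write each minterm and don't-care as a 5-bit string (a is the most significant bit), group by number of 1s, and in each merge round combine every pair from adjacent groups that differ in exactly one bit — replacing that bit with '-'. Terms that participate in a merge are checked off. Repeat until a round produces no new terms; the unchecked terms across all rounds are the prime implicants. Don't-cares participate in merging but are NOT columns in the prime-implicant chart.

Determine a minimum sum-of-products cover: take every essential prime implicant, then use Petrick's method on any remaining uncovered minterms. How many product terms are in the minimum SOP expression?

6

size-2^0 implicants → 00000(✓)  00001(✓)  00010(✓)  00100(✓)  00101(✓)  00110(✓)  00111(✓)  01000(✓)  01001(✓)  01010(✓)  01011(✓)  01100(✓)  01101(✓)  10001(✓)  10100(✓)  10101(✓)  10110(✓)  10111(✓)  11001(✓)  11010(✓)  11101(✓)  11111(✓)
size-2^1 implicants → -0001(✓)  -0100(✓)  -0101(✓)  -0110(✓)  -0111(✓)  -1001(✓)  -1010  -1101(✓)  0-000(✓)  0-001(✓)  0-010(✓)  0-100(✓)  0-101(✓)  00-00(✓)  00-01(✓)  00-10(✓)  000-0(✓)  0000-(✓)  001-0(✓)  001-1(✓)  0010-(✓)  0011-(✓)  01-00(✓)  01-01(✓)  010-0(✓)  010-1(✓)  0100-(✓)  0101-(✓)  0110-(✓)  1-001(✓)  1-101(✓)  1-111(✓)  10-01(✓)  101-0(✓)  101-1(✓)  1010-(✓)  1011-(✓)  11-01(✓)  111-1(✓)
size-2^2 implicants → --001(✓)  --101(✓)  -0-01(✓)  -01-0(✓)  -01-1(✓)  -010-(✓)  -011-(✓)  -1-01(✓)  0--00(✓)  0--01(✓)  0-0-0  0-00-(✓)  0-10-(✓)  00--0  00-0-(✓)  001--(✓)  01-0-(✓)  010--  1--01(✓)  1-1-1  101--(✓)
size-2^3 implicants → ---01  -01--  0--0-
Unchecked terms (primes): ---01, -01--, -1010, 0--0-, 0-0-0, 00--0, 010--, 1-1-1
Minterm coverage:
  m0 ⊆ 0--0-,0-0-0,00--0
  m1 ⊆ ---01,0--0-
  m2 ⊆ 0-0-0,00--0
  m4 ⊆ -01--,0--0-,00--0
  m5 ⊆ ---01,-01--,0--0-
  m6 ⊆ -01--,00--0
  m7 ⊆ -01-- [E]
  m8 ⊆ 0--0-,0-0-0,010--
  m9 ⊆ ---01,0--0-,010--
  m11 ⊆ 010-- [E]
  m12 ⊆ 0--0- [E]
  m13 ⊆ ---01,0--0-
  m20 ⊆ -01-- [E]
  m22 ⊆ -01-- [E]
  m23 ⊆ -01--,1-1-1
  m26 ⊆ -1010 [E]
  m29 ⊆ ---01,1-1-1
  m31 ⊆ 1-1-1 [E]
E = {-01--, -1010, 0--0-, 010--, 1-1-1}
Petrick residual → 0-0-0
Cover = b'c + bc'de' + a'd' + a'c'e' + a'bc' + ace  |cover|=6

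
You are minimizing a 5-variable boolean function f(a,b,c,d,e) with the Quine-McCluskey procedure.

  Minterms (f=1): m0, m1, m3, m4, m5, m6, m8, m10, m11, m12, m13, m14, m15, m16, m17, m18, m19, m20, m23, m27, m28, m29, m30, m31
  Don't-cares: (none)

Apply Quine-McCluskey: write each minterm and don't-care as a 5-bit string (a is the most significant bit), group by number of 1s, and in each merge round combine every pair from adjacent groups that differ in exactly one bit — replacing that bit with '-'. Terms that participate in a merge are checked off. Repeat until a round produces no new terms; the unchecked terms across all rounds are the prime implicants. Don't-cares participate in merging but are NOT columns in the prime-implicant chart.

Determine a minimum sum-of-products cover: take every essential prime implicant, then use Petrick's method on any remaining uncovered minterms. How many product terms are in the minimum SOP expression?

8

Round 0: 00000✓ 00001✓ 00011✓ 00100✓ 00101✓ 00110✓ 01000✓ 01010✓ 01011✓ 01100✓ 01101✓ 01110✓ 01111✓ 10000✓ 10001✓ 10010✓ 10011✓ 10100✓ 10111✓ 11011✓ 11100✓ 11101✓ 11110✓ 11111✓
Round 1: -0000✓ -0001✓ -0011✓ -0100✓ -1011✓ -1100✓ -1101✓ -1110✓ -1111✓ 0-000✓ 0-011✓ 0-100✓ 0-101✓ 0-110✓ 00-00✓ 00-01✓ 000-1✓ 0000-✓ 001-0✓ 0010-✓ 01-00✓ 01-10✓ 01-11✓ 010-0✓ 0101-✓ 011-0✓ 011-1✓ 0110-✓ 0111-✓ 1-011✓ 1-100✓ 1-111✓ 10-00✓ 10-11✓ 100-0✓ 100-1✓ 1000-✓ 1001-✓ 11-11✓ 111-0✓ 111-1✓ 1110-✓ 1111-✓
Round 2: --011 --100 -0-00 -00-1 -000- -1-11 -11-0✓ -11-1✓ -110-✓ -111-✓ 0--00 0-1-0 0-10- 00-0- 01--0 01-1- 011--✓ 1--11 100-- 111--✓
Round 3: -11--
PIs = {--011, --100, -0-00, -00-1, -000-, -1-11, -11--, 0--00, 0-1-0, 0-10-, 00-0-, 01--0, 01-1-, 1--11, 100--}
Coverage chart:
  m0: -0-00,-000-,0--00,00-0-
  m1: -00-1,-000-,00-0-
  m3: --011,-00-1
  m4: --100,-0-00,0--00,0-1-0,0-10-,00-0-
  m5: 0-10-,00-0-
  m6: 0-1-0 ←essential
  m8: 0--00,01--0
  m10: 01--0,01-1-
  m11: --011,-1-11,01-1-
  m12: --100,-11--,0--00,0-1-0,0-10-,01--0
  m13: -11--,0-10-
  m14: -11--,0-1-0,01--0,01-1-
  m15: -1-11,-11--,01-1-
  m16: -0-00,-000-,100--
  m17: -00-1,-000-,100--
  m18: 100-- ←essential
  m19: --011,-00-1,1--11,100--
  m20: --100,-0-00
  m23: 1--11 ←essential
  m27: --011,-1-11,1--11
  m28: --100,-11--
  m29: -11-- ←essential
  m30: -11-- ←essential
  m31: -1-11,-11--,1--11
Essential: -11--, 0-1-0, 1--11, 100--
Petrick residual → --011, --100, 00-0-, 01--0
Min cover (8 terms): c'de + cd'e' + bc + a'ce' + a'b'd' + a'be' + ade + ab'c'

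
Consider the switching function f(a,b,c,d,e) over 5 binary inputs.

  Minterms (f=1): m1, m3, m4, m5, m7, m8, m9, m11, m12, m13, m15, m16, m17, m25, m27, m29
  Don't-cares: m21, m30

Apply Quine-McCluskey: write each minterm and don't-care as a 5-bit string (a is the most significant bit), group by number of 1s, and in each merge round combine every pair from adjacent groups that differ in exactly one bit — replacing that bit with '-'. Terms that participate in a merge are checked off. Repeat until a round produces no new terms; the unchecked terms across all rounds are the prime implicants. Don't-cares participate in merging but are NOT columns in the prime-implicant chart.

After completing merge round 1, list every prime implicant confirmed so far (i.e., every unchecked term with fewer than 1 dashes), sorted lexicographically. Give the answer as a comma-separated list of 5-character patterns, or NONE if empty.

size-2^0 implicants → 00001(✓)  00011(✓)  00100(✓)  00101(✓)  00111(✓)  01000(✓)  01001(✓)  01011(✓)  01100(✓)  01101(✓)  01111(✓)  10000(✓)  10001(✓)  10101(✓)  11001(✓)  11011(✓)  11101(✓)  11110
size-2^1 implicants → -0001(✓)  -0101(✓)  -1001(✓)  -1011(✓)  -1101(✓)  0-001(✓)  0-011(✓)  0-100(✓)  0-101(✓)  0-111(✓)  00-01(✓)  00-11(✓)  000-1(✓)  001-1(✓)  0010-(✓)  01-00(✓)  01-01(✓)  01-11(✓)  010-1(✓)  0100-(✓)  011-1(✓)  0110-(✓)  1-001(✓)  1-101(✓)  10-01(✓)  1000-  11-01(✓)  110-1(✓)
size-2^2 implicants → --001(✓)  --101(✓)  -0-01(✓)  -1-01(✓)  -10-1  0--01(✓)  0--11(✓)  0-0-1(✓)  0-1-1(✓)  0-10-  00--1(✓)  01--1(✓)  01-0-  1--01(✓)
size-2^3 implicants → ---01  0---1
Unchecked terms (primes): ---01, -10-1, 0---1, 0-10-, 01-0-, 1000-, 11110

11110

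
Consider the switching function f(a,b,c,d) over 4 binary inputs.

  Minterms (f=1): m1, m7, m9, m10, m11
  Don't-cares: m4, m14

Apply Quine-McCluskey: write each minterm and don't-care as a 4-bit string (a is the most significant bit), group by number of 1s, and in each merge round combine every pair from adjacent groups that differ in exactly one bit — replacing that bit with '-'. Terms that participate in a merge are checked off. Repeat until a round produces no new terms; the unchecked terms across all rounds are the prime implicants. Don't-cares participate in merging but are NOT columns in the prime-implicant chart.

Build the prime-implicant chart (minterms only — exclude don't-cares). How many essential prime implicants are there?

2

Round 0: 0001✓ 0100 0111 1001✓ 1010✓ 1011✓ 1110✓
Round 1: -001 1-10 10-1 101-
PIs = {-001, 0100, 0111, 1-10, 10-1, 101-}
Coverage chart:
  m1: -001 ←essential
  m7: 0111 ←essential
  m9: -001,10-1
  m10: 1-10,101-
  m11: 10-1,101-
Essential: -001, 0111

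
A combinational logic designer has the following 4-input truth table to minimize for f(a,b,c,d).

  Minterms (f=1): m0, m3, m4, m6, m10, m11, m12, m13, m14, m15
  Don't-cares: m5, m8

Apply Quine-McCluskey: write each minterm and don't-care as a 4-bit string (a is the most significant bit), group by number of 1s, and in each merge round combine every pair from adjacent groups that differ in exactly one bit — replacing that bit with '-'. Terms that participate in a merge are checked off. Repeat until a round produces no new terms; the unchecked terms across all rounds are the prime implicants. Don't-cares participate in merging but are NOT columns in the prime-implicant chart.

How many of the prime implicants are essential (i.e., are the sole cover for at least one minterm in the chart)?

Round 0: 0000✓ 0011✓ 0100✓ 0101✓ 0110✓ 1000✓ 1010✓ 1011✓ 1100✓ 1101✓ 1110✓ 1111✓
Round 1: -000✓ -011 -100✓ -101✓ -110✓ 0-00✓ 01-0✓ 010-✓ 1-00✓ 1-10✓ 1-11✓ 10-0✓ 101-✓ 11-0✓ 11-1✓ 110-✓ 111-✓
Round 2: --00 -1-0 -10- 1--0 1-1- 11--
PIs = {--00, -011, -1-0, -10-, 1--0, 1-1-, 11--}
Coverage chart:
  m0: --00 ←essential
  m3: -011 ←essential
  m4: --00,-1-0,-10-
  m6: -1-0 ←essential
  m10: 1--0,1-1-
  m11: -011,1-1-
  m12: --00,-1-0,-10-,1--0,11--
  m13: -10-,11--
  m14: -1-0,1--0,1-1-,11--
  m15: 1-1-,11--
Essential: --00, -011, -1-0

3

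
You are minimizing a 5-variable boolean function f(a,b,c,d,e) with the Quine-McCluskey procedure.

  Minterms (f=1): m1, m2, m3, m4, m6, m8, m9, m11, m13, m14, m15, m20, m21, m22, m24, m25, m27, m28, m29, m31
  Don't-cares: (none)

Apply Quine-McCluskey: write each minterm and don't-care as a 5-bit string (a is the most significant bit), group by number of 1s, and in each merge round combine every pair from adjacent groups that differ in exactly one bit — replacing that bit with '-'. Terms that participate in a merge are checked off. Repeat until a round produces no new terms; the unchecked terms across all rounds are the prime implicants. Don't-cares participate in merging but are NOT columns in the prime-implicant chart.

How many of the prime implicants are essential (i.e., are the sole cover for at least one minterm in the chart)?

5

Round 0: 00001✓ 00010✓ 00011✓ 00100✓ 00110✓ 01000✓ 01001✓ 01011✓ 01101✓ 01110✓ 01111✓ 10100✓ 10101✓ 10110✓ 11000✓ 11001✓ 11011✓ 11100✓ 11101✓ 11111✓
Round 1: -0100✓ -0110✓ -1000✓ -1001✓ -1011✓ -1101✓ -1111✓ 0-001✓ 0-011✓ 0-110 00-10 000-1✓ 0001- 001-0✓ 01-01✓ 01-11✓ 010-1✓ 0100-✓ 011-1✓ 0111- 1-100✓ 1-101✓ 101-0✓ 1010-✓ 11-00✓ 11-01✓ 11-11✓ 110-1✓ 1100-✓ 111-1✓ 1110-✓
Round 2: -01-0 -1-01✓ -1-11✓ -10-1✓ -100- -11-1✓ 0-0-1 01--1✓ 1-10- 11--1✓ 11-0-
Round 3: -1--1
PIs = {-01-0, -1--1, -100-, 0-0-1, 0-110, 00-10, 0001-, 0111-, 1-10-, 11-0-}
Coverage chart:
  m1: 0-0-1 ←essential
  m2: 00-10,0001-
  m3: 0-0-1,0001-
  m4: -01-0 ←essential
  m6: -01-0,0-110,00-10
  m8: -100- ←essential
  m9: -1--1,-100-,0-0-1
  m11: -1--1,0-0-1
  m13: -1--1 ←essential
  m14: 0-110,0111-
  m15: -1--1,0111-
  m20: -01-0,1-10-
  m21: 1-10- ←essential
  m22: -01-0 ←essential
  m24: -100-,11-0-
  m25: -1--1,-100-,11-0-
  m27: -1--1 ←essential
  m28: 1-10-,11-0-
  m29: -1--1,1-10-,11-0-
  m31: -1--1 ←essential
Essential: -01-0, -1--1, -100-, 0-0-1, 1-10-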